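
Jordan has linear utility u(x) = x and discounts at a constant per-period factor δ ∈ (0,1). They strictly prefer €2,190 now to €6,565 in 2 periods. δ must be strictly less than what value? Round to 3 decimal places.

Comparing present values: 2190 > δ^2·6565.
So δ^2 < 2190/6565 = 0.33359; taking the square root of both positive sides preserves the inequality.
δ < (2190/6565)^(1/2) ≈ 0.578.

δ < 0.578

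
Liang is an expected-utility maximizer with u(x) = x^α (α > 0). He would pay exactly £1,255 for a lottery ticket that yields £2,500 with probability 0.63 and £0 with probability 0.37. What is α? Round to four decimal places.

The lottery's expected utility is 0.63·u(2500) + 0.37·u(0) = 0.63·2500^α (since u(0) = 0 for α > 0).
Setting u(1255) equal to that: 1255^α = 0.63·2500^α ⇒ (1255/2500)^α = 0.63.
α = ln(0.63) / ln(1255/2500) = -0.4620355/-0.6891552 ≈ 0.6704.

α ≈ 0.6704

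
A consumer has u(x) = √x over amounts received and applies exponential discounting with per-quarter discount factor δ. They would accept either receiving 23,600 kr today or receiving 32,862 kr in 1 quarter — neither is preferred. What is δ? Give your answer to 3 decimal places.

The payoff in 1 quarter is discounted by δ, so u(23600) = δ·u(32862) and δ = u(23600)/u(32862).
With u(x) = √x: δ = √23600/√32862 = √(23600/32862) = 0.84744.

δ ≈ 0.847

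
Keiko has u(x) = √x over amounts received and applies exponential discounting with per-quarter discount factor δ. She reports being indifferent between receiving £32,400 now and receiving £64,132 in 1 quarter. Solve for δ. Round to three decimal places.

Indifference means u(32400) = δ · u(64132), so δ = u(32400)/u(64132).
With u(x) = √x: δ = √32400/√64132 = √(32400/64132) = 0.71078.

δ ≈ 0.711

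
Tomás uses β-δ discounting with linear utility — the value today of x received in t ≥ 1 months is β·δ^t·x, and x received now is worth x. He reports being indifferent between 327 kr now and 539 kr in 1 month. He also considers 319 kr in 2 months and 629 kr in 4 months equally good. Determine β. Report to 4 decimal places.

The second indifference involves only future payoffs, so β cancels: β·δ^2·319 = β·δ^4·629, giving δ^2 = 319/629 = 0.50715, so δ = 0.71215.
Now use the now-vs-future pair: 327 = β·δ·539 gives β = 327/(0.71215·539) ≈ 0.8519.

β ≈ 0.8519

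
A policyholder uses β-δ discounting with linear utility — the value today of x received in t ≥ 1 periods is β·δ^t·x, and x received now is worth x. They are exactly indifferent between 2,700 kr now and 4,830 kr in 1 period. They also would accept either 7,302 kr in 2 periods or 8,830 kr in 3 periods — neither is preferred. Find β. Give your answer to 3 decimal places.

β ≈ 0.676

Both payoffs in the second observation are in the future, so β drops out: δ^2·7302 = δ^3·8830 ⇒ δ = 7302/8830 = 0.82695.
Substituting δ into 2700 = β·δ·4830: β = 2700/(3994.186) ≈ 0.676.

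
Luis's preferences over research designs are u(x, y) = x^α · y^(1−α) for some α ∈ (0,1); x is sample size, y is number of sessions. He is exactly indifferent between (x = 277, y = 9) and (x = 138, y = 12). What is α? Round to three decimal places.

Indifference: 277^α · 9^(1−α) = 138^α · 12^(1−α).
(277/138)^α = (12/9)^(1−α); take logs: α·ln(277/138) = (1−α)·ln(12/9), i.e. α·0.696764 = (1−α)·0.287682.
With A = 0.696764 and B = 0.287682: α·A = (1−α)·B, so α = B/(A+B) = 0.287682/0.984446 ≈ 0.292.

α ≈ 0.292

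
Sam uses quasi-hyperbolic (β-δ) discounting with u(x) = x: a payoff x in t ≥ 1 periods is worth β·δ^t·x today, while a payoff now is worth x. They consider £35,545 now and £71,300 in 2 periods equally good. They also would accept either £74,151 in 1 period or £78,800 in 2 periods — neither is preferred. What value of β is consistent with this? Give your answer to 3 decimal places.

β ≈ 0.563

The second indifference involves only future payoffs, so β cancels: β·δ^1·74151 = β·δ^2·78800, giving δ = 74151/78800 = 0.94100.
Substituting δ into 35545 = β·δ^2·71300: β = 35545/(63135.136) ≈ 0.563.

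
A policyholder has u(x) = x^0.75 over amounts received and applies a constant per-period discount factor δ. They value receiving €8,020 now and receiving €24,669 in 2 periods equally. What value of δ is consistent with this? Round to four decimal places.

The payoff in 2 periods is discounted by δ^2, so u(8020) = δ^2·u(24669) and δ^2 = u(8020)/u(24669).
With u(x) = x^0.75: δ^2 = 8020^0.75/24669^0.75 = (8020/24669)^0.75 = 0.43054.
Hence δ = (0.43054)^(1/2) = 0.656158.

δ ≈ 0.6562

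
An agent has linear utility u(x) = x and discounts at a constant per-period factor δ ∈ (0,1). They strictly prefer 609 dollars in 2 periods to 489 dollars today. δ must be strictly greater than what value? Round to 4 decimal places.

δ > 0.8961

Under u(x) = x this choice says 489 < δ^2·609.
So δ^2 > 489/609 = 0.80296; taking the square root of both positive sides preserves the inequality.
δ > 0.80296^(1/2) = 0.8961.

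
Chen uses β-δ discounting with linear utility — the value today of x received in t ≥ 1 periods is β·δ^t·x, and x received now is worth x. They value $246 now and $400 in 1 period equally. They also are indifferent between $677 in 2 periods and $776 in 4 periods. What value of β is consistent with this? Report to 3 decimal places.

β ≈ 0.658

Both payoffs in the second observation are in the future, so β drops out: δ^2·677 = δ^4·776 ⇒ δ^2 = 677/776 = 0.87242, so δ = 0.93404.
Substituting δ into 246 = β·δ·400: β = 246/(373.614) ≈ 0.658.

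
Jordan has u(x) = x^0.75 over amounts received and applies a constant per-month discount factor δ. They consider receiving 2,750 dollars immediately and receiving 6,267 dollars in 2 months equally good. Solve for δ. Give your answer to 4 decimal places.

The payoff in 2 months is discounted by δ^2, so u(2750) = δ^2·u(6267) and δ^2 = u(2750)/u(6267).
Since u(x) = x^0.75, δ^2 = (2750/6267)^0.75 = 0.43881^0.75 = 0.53914.
So δ = 0.53914^(1/2) ≈ 0.7343.

δ ≈ 0.7343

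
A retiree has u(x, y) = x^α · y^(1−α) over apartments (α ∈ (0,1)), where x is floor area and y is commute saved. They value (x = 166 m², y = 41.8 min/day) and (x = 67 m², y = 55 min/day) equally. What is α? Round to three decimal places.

Indifference: 166^α · 41.8^(1−α) = 67^α · 55^(1−α).
Rearrange to (166/67)^α = (55/41.8)^(1−α) and take logs: α·0.907295 = (1−α)·0.274437.
With A = 0.907295 and B = 0.274437: α·A = (1−α)·B, so α = B/(A+B) = 0.274437/1.181732 ≈ 0.232.

α ≈ 0.232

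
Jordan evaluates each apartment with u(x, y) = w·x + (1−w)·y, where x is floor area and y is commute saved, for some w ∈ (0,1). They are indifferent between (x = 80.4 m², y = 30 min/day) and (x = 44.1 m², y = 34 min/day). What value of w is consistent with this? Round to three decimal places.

u(80.4,30) = u(44.1,34) means w·80.4 + (1−w)·30 = w·44.1 + (1−w)·34.
w·(80.4−44.1) = (1−w)·(34−30), i.e. w·36.3 = (1−w)·4.
The marginal rate of substitution is 4/36.3, so w = 4/(36.3+4) = 0.099.

w = 0.099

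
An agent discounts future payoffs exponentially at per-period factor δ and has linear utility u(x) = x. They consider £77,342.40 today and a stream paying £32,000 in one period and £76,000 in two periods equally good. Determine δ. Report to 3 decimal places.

δ ≈ 0.820

The stream is worth 32000δ + 76000δ² today, so 32000δ + 76000δ² = 77342.40.
Rearranged: 76000δ² + 32000δ − 77342.40 = 0.
By the quadratic formula (taking the positive root), δ = (−32000 + √24536089600.00) / 152000 ≈ 0.820.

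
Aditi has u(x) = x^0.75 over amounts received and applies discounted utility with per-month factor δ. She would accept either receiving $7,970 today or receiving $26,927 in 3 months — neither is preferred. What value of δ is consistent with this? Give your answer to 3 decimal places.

The payoff in 3 months is discounted by δ^3, so u(7970) = δ^3·u(26927) and δ^3 = u(7970)/u(26927).
Since u(x) = x^0.75, δ^3 = (7970/26927)^0.75 = 0.29599^0.75 = 0.40128.
So δ = 0.40128^(1/3) ≈ 0.738.

δ ≈ 0.738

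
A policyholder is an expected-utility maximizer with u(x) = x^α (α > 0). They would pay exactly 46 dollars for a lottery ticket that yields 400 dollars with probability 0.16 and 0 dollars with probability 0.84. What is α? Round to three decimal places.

Since u(0) = 0, the lottery's EU is 0.16·400^α.
Setting u(46) equal to that: 46^α = 0.16·400^α ⇒ (46/400)^α = 0.16.
Take logs: α = ln 0.16 / ln(46/400) ≈ 0.84731.

α ≈ 0.847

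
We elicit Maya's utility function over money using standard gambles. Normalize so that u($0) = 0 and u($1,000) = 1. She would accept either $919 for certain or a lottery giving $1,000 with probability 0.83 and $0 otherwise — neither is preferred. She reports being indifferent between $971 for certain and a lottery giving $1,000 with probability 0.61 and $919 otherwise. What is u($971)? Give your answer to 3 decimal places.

0.934

First, u($919) = 0.83·u($1,000) + 0.17·u($0) = 0.83.
Chaining: u($971) = 0.61·1.00 + 0.39·0.83 = 0.9337.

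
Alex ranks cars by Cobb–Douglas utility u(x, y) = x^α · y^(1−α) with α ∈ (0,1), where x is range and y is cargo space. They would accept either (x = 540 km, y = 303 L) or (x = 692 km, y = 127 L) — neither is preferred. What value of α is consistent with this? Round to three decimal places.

Indifference: 540^α · 303^(1−α) = 692^α · 127^(1−α).
(540/692)^α = (127/303)^(1−α); take logs: α·ln(540/692) = (1−α)·ln(127/303), i.e. α·-0.248017 = (1−α)·-0.869546.
Thus α·(-1.117563) = -0.869546, so α = -0.869546/-1.117563 ≈ 0.778.

α ≈ 0.778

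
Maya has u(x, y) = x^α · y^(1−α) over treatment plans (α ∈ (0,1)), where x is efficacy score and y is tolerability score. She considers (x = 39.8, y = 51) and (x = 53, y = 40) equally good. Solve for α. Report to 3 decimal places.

α ≈ 0.459

The Cobb–Douglas utilities coincide, so 39.8^α·51^(1−α) = 53^α·40^(1−α).
Taking logs: α·ln 39.8 + (1−α)·ln 51 = α·ln 53 + (1−α)·ln 40, i.e. α·-0.286425 = (1−α)·-0.242946.
With A = -0.286425 and B = -0.242946: α·A = (1−α)·B, so α = B/(A+B) = -0.242946/-0.529371 ≈ 0.459.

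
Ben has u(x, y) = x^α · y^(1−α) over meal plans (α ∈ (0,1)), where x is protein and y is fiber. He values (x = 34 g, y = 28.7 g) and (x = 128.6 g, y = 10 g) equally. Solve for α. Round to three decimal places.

α ≈ 0.442

Set the two utilities equal: 34^α·28.7^(1−α) = 128.6^α·10^(1−α).
(34/128.6)^α = (10/28.7)^(1−α); take logs: α·ln(34/128.6) = (1−α)·ln(10/28.7), i.e. α·-1.330346 = (1−α)·-1.054312.
With A = -1.330346 and B = -1.054312: α·A = (1−α)·B, so α = B/(A+B) = -1.054312/-2.384658 ≈ 0.442.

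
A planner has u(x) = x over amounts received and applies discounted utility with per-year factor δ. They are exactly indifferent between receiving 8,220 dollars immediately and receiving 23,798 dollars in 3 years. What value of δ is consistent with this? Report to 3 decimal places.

The payoff in 3 years is discounted by δ^3, so u(8220) = δ^3·u(23798) and δ^3 = u(8220)/u(23798).
With u(x) = x: δ^3 = 8220/23798 = 0.34541.
Taking the cube root: δ = 0.34541^(1/3) ≈ 0.702.

δ ≈ 0.702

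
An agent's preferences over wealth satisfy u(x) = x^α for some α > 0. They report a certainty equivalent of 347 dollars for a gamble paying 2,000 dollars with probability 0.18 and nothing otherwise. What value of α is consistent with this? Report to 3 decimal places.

Since u(0) = 0, the lottery's EU is 0.18·2000^α.
Setting u(347) equal to that: 347^α = 0.18·2000^α ⇒ (347/2000)^α = 0.18.
α = ln(0.18) / ln(347/2000) = -1.714798/-1.751578 ≈ 0.979.

α ≈ 0.979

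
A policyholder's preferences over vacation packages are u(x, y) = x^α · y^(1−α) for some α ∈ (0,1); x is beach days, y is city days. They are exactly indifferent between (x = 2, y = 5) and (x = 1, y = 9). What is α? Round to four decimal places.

Set the two utilities equal: 2^α·5^(1−α) = 1^α·9^(1−α).
Taking logs: α·ln 2 + (1−α)·ln 5 = α·ln 1 + (1−α)·ln 9, i.e. α·0.6931472 = (1−α)·0.5877867.
Thus α·(1.2809339) = 0.5877867, so α = 0.5877867/1.2809339 ≈ 0.4589.

α ≈ 0.4589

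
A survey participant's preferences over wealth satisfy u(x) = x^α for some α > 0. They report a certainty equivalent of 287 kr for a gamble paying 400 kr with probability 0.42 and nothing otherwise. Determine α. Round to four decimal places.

α ≈ 2.6131

EU(lottery) = 0.42·400^α + 0.58·0 = 0.42·400^α.
Setting u(287) equal to that: 287^α = 0.42·400^α ⇒ (287/400)^α = 0.42.
Taking logs: α·ln(287/400) = ln(0.42), so α = -0.8675006 / -0.3319823 ≈ 2.6131.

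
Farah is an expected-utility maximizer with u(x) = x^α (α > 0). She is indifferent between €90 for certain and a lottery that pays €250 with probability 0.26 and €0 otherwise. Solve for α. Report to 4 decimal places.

EU(lottery) = 0.26·250^α + 0.74·0 = 0.26·250^α.
Equating: 90^α = 0.26·250^α, i.e. 0.3600^α = 0.26.
α = ln(0.26) / ln(90/250) = -1.3470736/-1.0216512 ≈ 1.3185.

α ≈ 1.3185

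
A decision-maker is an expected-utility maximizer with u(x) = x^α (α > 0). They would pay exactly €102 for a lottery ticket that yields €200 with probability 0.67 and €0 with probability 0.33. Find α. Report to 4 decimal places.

α ≈ 0.5948

Since u(0) = 0, the lottery's EU is 0.67·200^α.
Equating: 102^α = 0.67·200^α, i.e. 0.5100^α = 0.67.
α = ln(0.67) / ln(102/200) = -0.4004776/-0.6733446 ≈ 0.5948.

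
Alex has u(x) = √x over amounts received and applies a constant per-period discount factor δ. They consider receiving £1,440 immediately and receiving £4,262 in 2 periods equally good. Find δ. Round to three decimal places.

δ ≈ 0.762

Equating discounted utilities: u(1440) = δ^2·u(4262) ⇒ δ^2 = u(1440)/u(4262).
Since u(x) = √x, δ^2 = √(1440/4262) = 0.58127.
Taking the square root: δ = 0.58127^(1/2) ≈ 0.762.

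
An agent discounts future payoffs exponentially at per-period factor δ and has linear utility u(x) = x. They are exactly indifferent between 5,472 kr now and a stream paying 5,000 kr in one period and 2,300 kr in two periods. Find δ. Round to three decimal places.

Equating present values: 5472 = 5000δ + 2300δ².
Rearranged: 2300δ² + 5000δ − 5472 = 0.
δ = (−5000 + √(5000² + 4·2300·5472)) / (2·2300) = (−5000 + √75342400.00) / 4600 ≈ 0.800.

δ ≈ 0.800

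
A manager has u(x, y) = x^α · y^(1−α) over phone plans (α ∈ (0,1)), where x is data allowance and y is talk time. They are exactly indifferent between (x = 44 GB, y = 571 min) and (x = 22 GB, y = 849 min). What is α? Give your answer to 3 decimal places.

Indifference: 44^α · 571^(1−α) = 22^α · 849^(1−α).
(44/22)^α = (849/571)^(1−α); take logs: α·ln(44/22) = (1−α)·ln(849/571), i.e. α·0.693147 = (1−α)·0.396670.
With A = 0.693147 and B = 0.396670: α·A = (1−α)·B, so α = B/(A+B) = 0.396670/1.089817 ≈ 0.364.

α ≈ 0.364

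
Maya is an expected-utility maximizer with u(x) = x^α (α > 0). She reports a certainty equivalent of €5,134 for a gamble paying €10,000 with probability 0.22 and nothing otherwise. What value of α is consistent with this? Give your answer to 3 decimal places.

α ≈ 2.271

Since u(0) = 0, the lottery's EU is 0.22·10000^α.
Indifference: 5134^α = 0.22·10000^α, so (5134/10000)^α = 0.22.
Take logs: α = ln 0.22 / ln(5134/10000) ≈ 2.27108.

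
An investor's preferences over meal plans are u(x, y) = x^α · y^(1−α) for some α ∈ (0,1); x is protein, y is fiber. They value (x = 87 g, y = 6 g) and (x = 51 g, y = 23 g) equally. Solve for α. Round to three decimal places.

The Cobb–Douglas utilities coincide, so 87^α·6^(1−α) = 51^α·23^(1−α).
Taking logs: α·ln 87 + (1−α)·ln 6 = α·ln 51 + (1−α)·ln 23, i.e. α·0.534082 = (1−α)·1.343735.
So α/(1−α) = (1.343735)/(0.534082) = 2.515971, and α = 2.515971/3.515971 ≈ 0.716.

α ≈ 0.716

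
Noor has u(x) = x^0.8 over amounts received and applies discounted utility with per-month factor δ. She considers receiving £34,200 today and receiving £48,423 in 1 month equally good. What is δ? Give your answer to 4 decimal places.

δ ≈ 0.7571

The payoff in 1 month is discounted by δ, so u(34200) = δ·u(48423) and δ = u(34200)/u(48423).
Since u(x) = x^0.8, δ = (34200/48423)^0.8 = 0.70628^0.8 = 0.75715.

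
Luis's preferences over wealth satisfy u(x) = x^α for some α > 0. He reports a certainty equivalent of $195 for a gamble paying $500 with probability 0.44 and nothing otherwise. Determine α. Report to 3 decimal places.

EU(lottery) = 0.44·500^α + 0.56·0 = 0.44·500^α.
Equating: 195^α = 0.44·500^α, i.e. 0.3900^α = 0.44.
Taking logs: α·ln(195/500) = ln(0.44), so α = -0.820981 / -0.941609 ≈ 0.872.

α ≈ 0.872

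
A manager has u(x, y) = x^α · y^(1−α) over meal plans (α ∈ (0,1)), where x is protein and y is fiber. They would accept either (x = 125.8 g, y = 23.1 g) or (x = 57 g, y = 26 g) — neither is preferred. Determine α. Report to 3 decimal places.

The Cobb–Douglas utilities coincide, so 125.8^α·23.1^(1−α) = 57^α·26^(1−α).
(125.8/57)^α = (26/23.1)^(1−α); take logs: α·ln(125.8/57) = (1−α)·ln(26/23.1), i.e. α·0.791642 = (1−α)·0.118264.
With A = 0.791642 and B = 0.118264: α·A = (1−α)·B, so α = B/(A+B) = 0.118264/0.909906 ≈ 0.130.

α ≈ 0.130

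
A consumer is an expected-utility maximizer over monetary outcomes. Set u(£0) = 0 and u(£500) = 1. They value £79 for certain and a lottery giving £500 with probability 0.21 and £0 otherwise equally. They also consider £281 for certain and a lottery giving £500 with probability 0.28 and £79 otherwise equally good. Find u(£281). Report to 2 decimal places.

0.43

First, u(£79) = 0.21·u(£500) + 0.79·u(£0) = 0.21.
The second indifference gives u(£281) = 0.28·u(£500) + 0.72·u(£79) = 0.28·1.00 + 0.72·0.21 = 0.4312.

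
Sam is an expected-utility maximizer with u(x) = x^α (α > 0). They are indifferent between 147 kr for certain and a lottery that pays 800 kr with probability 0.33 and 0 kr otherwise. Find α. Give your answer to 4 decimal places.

EU(lottery) = 0.33·800^α + 0.67·0 = 0.33·800^α.
Indifference: 147^α = 0.33·800^α, so (147/800)^α = 0.33.
Take logs: α = ln 0.33 / ln(147/800) ≈ 0.654395.

α ≈ 0.6544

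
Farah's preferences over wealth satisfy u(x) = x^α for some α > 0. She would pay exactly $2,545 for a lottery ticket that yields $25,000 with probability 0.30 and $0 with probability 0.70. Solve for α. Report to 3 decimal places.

Since u(0) = 0, the lottery's EU is 0.30·25000^α.
Setting u(2545) equal to that: 2545^α = 0.30·25000^α ⇒ (2545/25000)^α = 0.30.
α = ln(0.30) / ln(2545/25000) = -1.203973/-2.284745 ≈ 0.527.

α ≈ 0.527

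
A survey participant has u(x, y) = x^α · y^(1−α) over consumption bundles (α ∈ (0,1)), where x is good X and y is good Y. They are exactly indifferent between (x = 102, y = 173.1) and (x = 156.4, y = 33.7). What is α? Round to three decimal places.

α ≈ 0.793

Set the two utilities equal: 102^α·173.1^(1−α) = 156.4^α·33.7^(1−α).
(102/156.4)^α = (33.7/173.1)^(1−α); take logs: α·ln(102/156.4) = (1−α)·ln(33.7/173.1), i.e. α·-0.427444 = (1−α)·-1.636372.
With A = -0.427444 and B = -1.636372: α·A = (1−α)·B, so α = B/(A+B) = -1.636372/-2.063816 ≈ 0.793.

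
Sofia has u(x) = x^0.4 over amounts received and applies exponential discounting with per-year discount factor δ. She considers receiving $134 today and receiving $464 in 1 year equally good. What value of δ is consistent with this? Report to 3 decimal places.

δ ≈ 0.608

Equating discounted utilities: u(134) = δ·u(464) ⇒ δ = u(134)/u(464).
With u(x) = x^0.4: δ = 134^0.4/464^0.4 = (134/464)^0.4 = 0.60846.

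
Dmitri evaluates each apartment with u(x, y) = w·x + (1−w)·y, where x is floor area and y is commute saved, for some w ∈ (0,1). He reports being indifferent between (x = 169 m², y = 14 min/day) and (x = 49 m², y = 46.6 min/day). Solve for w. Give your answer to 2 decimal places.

w = 0.21

Indifference: w·169 + (1−w)·14 = w·49 + (1−w)·46.6.
Collecting terms: w·120 = (1−w)·32.6.
The marginal rate of substitution is 32.6/120, so w = 32.6/(120+32.6) = 0.21.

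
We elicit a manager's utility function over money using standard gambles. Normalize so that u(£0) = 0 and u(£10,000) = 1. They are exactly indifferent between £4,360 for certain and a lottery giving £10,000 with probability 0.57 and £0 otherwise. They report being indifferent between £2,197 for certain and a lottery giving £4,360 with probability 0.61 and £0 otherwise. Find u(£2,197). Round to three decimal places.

0.348

From the first indifference, u(£4,360) = 0.57·u(£10,000) + 0.43·u(£0) = 0.57·1 + 0.43·0 = 0.57.
Chaining: u(£2,197) = 0.61·0.57 + 0.39·0.00 = 0.3477.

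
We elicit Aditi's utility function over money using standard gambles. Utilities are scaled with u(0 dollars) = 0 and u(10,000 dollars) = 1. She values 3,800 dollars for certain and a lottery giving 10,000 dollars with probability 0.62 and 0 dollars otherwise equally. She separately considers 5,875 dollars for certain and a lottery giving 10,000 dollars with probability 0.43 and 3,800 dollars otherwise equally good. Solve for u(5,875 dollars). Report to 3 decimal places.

0.783

First, u(3,800 dollars) = 0.62·u(10,000 dollars) + 0.38·u(0 dollars) = 0.62.
Then u(5,875 dollars) = 0.43·u(10,000 dollars) + 0.57·u(3,800 dollars) = 0.43·1.00 + 0.57·0.62 = 0.7834.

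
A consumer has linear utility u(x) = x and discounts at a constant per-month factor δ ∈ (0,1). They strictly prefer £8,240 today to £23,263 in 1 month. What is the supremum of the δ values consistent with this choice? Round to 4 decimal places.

δ < 0.3542

Under u(x) = x this choice says 8240 > δ·23263.
So δ < 8240/23263 = 0.35421.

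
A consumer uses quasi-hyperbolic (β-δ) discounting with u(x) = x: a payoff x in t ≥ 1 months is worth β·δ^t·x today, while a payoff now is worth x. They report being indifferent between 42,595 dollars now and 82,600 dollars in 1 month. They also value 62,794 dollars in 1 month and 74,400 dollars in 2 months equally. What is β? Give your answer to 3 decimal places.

β ≈ 0.611

The second indifference involves only future payoffs, so β cancels: β·δ^1·62794 = β·δ^2·74400, giving δ = 62794/74400 = 0.84401.
The first indifference: 42595 = β·δ·82600, so β = 42595/(δ·82600) = 42595/(0.84401·82600) ≈ 0.611.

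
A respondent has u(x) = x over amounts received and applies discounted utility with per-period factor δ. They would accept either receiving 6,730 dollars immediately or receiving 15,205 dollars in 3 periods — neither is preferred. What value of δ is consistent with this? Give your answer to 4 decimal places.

δ ≈ 0.7621

The payoff in 3 periods is discounted by δ^3, so u(6730) = δ^3·u(15205) and δ^3 = u(6730)/u(15205).
With u(x) = x: δ^3 = 6730/15205 = 0.44262.
Taking the cube root: δ = 0.44262^(1/3) ≈ 0.7621.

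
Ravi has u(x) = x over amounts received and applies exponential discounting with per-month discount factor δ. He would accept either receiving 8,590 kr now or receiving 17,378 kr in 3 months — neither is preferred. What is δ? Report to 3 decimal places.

Indifference means u(8590) = δ^3 · u(17378), so δ^3 = u(8590)/u(17378).
With u(x) = x: δ^3 = 8590/17378 = 0.49430.
So δ = 0.49430^(1/3) ≈ 0.791.

δ ≈ 0.791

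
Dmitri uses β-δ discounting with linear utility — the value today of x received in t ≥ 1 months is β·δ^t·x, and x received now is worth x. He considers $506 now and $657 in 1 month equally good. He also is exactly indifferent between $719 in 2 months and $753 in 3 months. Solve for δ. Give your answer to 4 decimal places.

δ ≈ 0.9548

Both payoffs in the second observation are in the future, so β drops out: δ^2·719 = δ^3·753 ⇒ δ = 719/753 = 0.95485.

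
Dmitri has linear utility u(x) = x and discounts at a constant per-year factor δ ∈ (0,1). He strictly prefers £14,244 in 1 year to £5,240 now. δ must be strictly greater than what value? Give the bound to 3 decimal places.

δ > 0.368

The preference means 5240 < δ·14244.
So δ > 5240/14244 = 0.36787.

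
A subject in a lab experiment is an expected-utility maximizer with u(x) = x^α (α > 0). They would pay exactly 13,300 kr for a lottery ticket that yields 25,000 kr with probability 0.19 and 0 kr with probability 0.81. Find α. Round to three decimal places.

Since u(0) = 0, the lottery's EU is 0.19·25000^α.
Indifference: 13300^α = 0.19·25000^α, so (13300/25000)^α = 0.19.
Taking logs: α·ln(13300/25000) = ln(0.19), so α = -1.660731 / -0.631112 ≈ 2.631.

α ≈ 2.631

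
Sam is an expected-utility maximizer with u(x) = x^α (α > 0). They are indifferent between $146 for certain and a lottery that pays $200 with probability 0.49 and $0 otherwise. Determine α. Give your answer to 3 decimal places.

EU(lottery) = 0.49·200^α + 0.51·0 = 0.49·200^α.
Indifference: 146^α = 0.49·200^α, so (146/200)^α = 0.49.
Take logs: α = ln 0.49 / ln(146/200) ≈ 2.26668.

α ≈ 2.267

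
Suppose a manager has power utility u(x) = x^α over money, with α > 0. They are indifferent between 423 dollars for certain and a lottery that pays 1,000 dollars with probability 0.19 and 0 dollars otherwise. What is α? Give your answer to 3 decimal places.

α ≈ 1.930

Since u(0) = 0, the lottery's EU is 0.19·1000^α.
Indifference: 423^α = 0.19·1000^α, so (423/1000)^α = 0.19.
Taking logs: α·ln(423/1000) = ln(0.19), so α = -1.660731 / -0.860383 ≈ 1.930.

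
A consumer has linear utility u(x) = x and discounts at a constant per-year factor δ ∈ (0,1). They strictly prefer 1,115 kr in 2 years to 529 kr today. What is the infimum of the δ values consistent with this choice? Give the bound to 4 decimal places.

Under u(x) = x this choice says 529 < δ^2·1115.
Hence δ^2 > 529/1115 = 0.47444, and x ↦ x^(1/2) is increasing on (0,∞).
δ > (529/1115)^(1/2) ≈ 0.6888.

δ > 0.6888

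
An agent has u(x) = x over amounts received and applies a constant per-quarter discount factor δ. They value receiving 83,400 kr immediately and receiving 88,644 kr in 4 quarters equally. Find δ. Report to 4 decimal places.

Indifference means u(83400) = δ^4 · u(88644), so δ^4 = u(83400)/u(88644).
With u(x) = x: δ^4 = 83400/88644 = 0.94084.
Hence δ = (0.94084)^(1/4) = 0.984871.

δ ≈ 0.9849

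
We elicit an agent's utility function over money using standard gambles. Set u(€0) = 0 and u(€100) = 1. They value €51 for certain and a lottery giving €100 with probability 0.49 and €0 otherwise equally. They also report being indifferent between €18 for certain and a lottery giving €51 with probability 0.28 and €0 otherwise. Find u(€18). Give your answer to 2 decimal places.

First, u(€51) = 0.49·u(€100) + 0.51·u(€0) = 0.49.
Chaining: u(€18) = 0.28·0.49 + 0.72·0.00 = 0.1372.

0.14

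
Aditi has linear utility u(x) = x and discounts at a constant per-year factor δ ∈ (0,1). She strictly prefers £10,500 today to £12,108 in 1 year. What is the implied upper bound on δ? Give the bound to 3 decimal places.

δ < 0.867

Comparing present values: 10500 > δ·12108.
So δ < 10500/12108 = 0.86720.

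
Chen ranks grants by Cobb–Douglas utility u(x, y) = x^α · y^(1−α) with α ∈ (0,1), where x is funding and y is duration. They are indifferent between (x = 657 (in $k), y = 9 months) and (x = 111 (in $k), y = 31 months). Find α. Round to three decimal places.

Indifference: 657^α · 9^(1−α) = 111^α · 31^(1−α).
Rearrange to (657/111)^α = (31/9)^(1−α) and take logs: α·1.778154 = (1−α)·1.236763.
Thus α·(3.014917) = 1.236763, so α = 1.236763/3.014917 ≈ 0.410.

α ≈ 0.410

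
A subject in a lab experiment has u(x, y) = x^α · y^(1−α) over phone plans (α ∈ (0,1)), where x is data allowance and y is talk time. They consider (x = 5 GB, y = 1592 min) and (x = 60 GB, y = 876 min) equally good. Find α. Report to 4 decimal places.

Indifference: 5^α · 1592^(1−α) = 60^α · 876^(1−α).
Rearrange to (5/60)^α = (876/1592)^(1−α) and take logs: α·-2.4849066 = (1−α)·-0.5973803.
So α/(1−α) = (-0.5973803)/(-2.4849066) = 0.2404035, and α = 0.2404035/1.2404035 ≈ 0.1938.

α ≈ 0.1938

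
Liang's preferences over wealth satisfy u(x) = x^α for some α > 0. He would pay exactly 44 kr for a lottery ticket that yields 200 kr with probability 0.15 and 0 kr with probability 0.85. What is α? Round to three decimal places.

α ≈ 1.253

EU(lottery) = 0.15·200^α + 0.85·0 = 0.15·200^α.
Setting u(44) equal to that: 44^α = 0.15·200^α ⇒ (44/200)^α = 0.15.
Taking logs: α·ln(44/200) = ln(0.15), so α = -1.897120 / -1.514128 ≈ 1.253.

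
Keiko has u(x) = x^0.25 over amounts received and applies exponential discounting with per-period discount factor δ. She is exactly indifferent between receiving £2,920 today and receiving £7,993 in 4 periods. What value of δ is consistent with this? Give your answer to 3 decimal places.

The payoff in 4 periods is discounted by δ^4, so u(2920) = δ^4·u(7993) and δ^4 = u(2920)/u(7993).
Since u(x) = x^0.25, δ^4 = (2920/7993)^0.25 = 0.36532^0.25 = 0.77744.
So δ = 0.77744^(1/4) ≈ 0.939.

δ ≈ 0.939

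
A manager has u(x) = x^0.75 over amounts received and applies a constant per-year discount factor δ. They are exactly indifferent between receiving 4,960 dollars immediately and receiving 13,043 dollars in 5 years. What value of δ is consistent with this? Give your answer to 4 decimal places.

Indifference means u(4960) = δ^5 · u(13043), so δ^5 = u(4960)/u(13043).
With u(x) = x^0.75: δ^5 = 4960^0.75/13043^0.75 = (4960/13043)^0.75 = 0.48426.
Taking the 5th root: δ = 0.48426^(1/5) ≈ 0.8650.

δ ≈ 0.8650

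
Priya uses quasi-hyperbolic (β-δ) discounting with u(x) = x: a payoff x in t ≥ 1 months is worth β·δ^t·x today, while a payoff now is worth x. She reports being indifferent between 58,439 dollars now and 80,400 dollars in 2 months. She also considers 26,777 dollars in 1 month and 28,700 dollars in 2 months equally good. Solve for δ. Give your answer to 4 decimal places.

Both payoffs in the second observation are in the future, so β drops out: δ^1·26777 = δ^2·28700 ⇒ δ = 26777/28700 = 0.93300.

δ ≈ 0.9330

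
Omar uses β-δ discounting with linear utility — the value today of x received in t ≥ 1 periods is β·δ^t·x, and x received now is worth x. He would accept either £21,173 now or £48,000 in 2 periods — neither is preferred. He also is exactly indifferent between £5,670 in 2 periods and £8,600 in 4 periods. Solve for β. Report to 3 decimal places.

From the later pair, β·δ^2·5670 = β·δ^4·8600; dividing through, δ^2 = 5670/8600 = 0.65930, so δ = 0.81197.
Now use the now-vs-future pair: 21173 = β·δ^2·48000 gives β = 21173/(0.65930·48000) ≈ 0.669.

β ≈ 0.669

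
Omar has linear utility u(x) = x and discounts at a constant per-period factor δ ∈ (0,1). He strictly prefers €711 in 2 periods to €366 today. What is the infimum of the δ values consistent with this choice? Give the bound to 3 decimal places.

Comparing present values: 366 < δ^2·711.
Dividing by 711: δ^2 > 0.51477. Both sides are positive, so the square root keeps the direction.
δ > 0.51477^(1/2) = 0.717.

δ > 0.717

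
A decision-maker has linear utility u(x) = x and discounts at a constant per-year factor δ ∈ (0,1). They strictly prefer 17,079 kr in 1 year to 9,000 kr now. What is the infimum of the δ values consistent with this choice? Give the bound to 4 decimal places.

δ > 0.5270

The preference means 9000 < δ·17079.
So δ > 9000/17079 = 0.52696.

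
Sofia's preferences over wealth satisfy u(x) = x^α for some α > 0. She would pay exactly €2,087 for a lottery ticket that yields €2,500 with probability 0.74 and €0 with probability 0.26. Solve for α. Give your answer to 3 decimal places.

α ≈ 1.668

Since u(0) = 0, the lottery's EU is 0.74·2500^α.
Indifference: 2087^α = 0.74·2500^α, so (2087/2500)^α = 0.74.
Taking logs: α·ln(2087/2500) = ln(0.74), so α = -0.301105 / -0.180563 ≈ 1.668.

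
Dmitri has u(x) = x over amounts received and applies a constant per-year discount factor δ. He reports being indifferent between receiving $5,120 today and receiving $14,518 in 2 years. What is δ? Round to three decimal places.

δ ≈ 0.594

The payoff in 2 years is discounted by δ^2, so u(5120) = δ^2·u(14518) and δ^2 = u(5120)/u(14518).
With u(x) = x: δ^2 = 5120/14518 = 0.35267.
Hence δ = (0.35267)^(1/2) = 0.59386.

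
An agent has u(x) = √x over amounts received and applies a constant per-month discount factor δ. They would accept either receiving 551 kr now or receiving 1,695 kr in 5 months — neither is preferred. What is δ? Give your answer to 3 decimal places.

Equating discounted utilities: u(551) = δ^5·u(1695) ⇒ δ^5 = u(551)/u(1695).
With u(x) = √x: δ^5 = √551/√1695 = √(551/1695) = 0.57015.
Hence δ = (0.57015)^(1/5) = 0.89371.

δ ≈ 0.894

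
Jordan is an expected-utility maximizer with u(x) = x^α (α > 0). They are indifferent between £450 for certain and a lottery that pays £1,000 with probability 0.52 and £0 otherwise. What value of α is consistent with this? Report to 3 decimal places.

EU(lottery) = 0.52·1000^α + 0.48·0 = 0.52·1000^α.
Setting u(450) equal to that: 450^α = 0.52·1000^α ⇒ (450/1000)^α = 0.52.
Take logs: α = ln 0.52 / ln(450/1000) ≈ 0.81894.

α ≈ 0.819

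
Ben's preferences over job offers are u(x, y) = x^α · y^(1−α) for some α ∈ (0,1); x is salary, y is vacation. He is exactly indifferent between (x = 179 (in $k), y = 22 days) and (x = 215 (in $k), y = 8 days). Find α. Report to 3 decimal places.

Set the two utilities equal: 179^α·22^(1−α) = 215^α·8^(1−α).
Rearrange to (179/215)^α = (8/22)^(1−α) and take logs: α·-0.183252 = (1−α)·-1.011601.
So α/(1−α) = (-1.011601)/(-0.183252) = 5.520273, and α = 5.520273/6.520273 ≈ 0.847.

α ≈ 0.847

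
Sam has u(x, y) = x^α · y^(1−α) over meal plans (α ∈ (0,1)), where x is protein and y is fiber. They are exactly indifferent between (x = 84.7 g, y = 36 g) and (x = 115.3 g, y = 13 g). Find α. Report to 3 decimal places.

α ≈ 0.768

Indifference: 84.7^α · 36^(1−α) = 115.3^α · 13^(1−α).
(84.7/115.3)^α = (13/36)^(1−α); take logs: α·ln(84.7/115.3) = (1−α)·ln(13/36), i.e. α·-0.308422 = (1−α)·-1.018570.
So α/(1−α) = (-1.018570)/(-0.308422) = 3.302521, and α = 3.302521/4.302521 ≈ 0.768.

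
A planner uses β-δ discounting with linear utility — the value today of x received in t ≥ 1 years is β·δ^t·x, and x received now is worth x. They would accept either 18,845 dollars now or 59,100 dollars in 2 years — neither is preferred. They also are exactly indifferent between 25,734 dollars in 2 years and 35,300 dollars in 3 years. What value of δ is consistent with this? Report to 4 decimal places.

From the later pair, β·δ^2·25734 = β·δ^3·35300; dividing through, δ = 25734/35300 = 0.72901.

δ ≈ 0.7290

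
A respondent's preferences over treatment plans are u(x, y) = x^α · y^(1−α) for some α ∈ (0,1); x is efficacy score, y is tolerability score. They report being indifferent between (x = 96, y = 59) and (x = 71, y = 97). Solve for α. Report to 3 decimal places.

Indifference: 96^α · 59^(1−α) = 71^α · 97^(1−α).
Rearrange to (96/71)^α = (97/59)^(1−α) and take logs: α·0.301668 = (1−α)·0.497174.
Thus α·(0.798842) = 0.497174, so α = 0.497174/0.798842 ≈ 0.622.

α ≈ 0.622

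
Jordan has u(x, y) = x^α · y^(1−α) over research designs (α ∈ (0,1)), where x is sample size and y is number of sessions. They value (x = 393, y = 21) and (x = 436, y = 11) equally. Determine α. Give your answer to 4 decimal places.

α ≈ 0.8616

Indifference: 393^α · 21^(1−α) = 436^α · 11^(1−α).
(393/436)^α = (11/21)^(1−α); take logs: α·ln(393/436) = (1−α)·ln(11/21), i.e. α·-0.1038326 = (1−α)·-0.6466272.
Thus α·(-0.7504598) = -0.6466272, so α = -0.6466272/-0.7504598 ≈ 0.8616.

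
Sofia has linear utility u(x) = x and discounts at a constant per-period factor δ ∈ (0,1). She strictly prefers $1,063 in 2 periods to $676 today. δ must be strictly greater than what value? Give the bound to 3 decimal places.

Under u(x) = x this choice says 676 < δ^2·1063.
So δ^2 > 676/1063 = 0.63594; taking the square root of both positive sides preserves the inequality.
δ > 0.63594^(1/2) = 0.797.

δ > 0.797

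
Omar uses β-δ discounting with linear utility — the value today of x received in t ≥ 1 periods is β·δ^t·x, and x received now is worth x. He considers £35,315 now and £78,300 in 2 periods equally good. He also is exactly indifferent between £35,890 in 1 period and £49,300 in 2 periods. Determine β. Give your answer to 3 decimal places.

β ≈ 0.851

The second indifference involves only future payoffs, so β cancels: β·δ^1·35890 = β·δ^2·49300, giving δ = 35890/49300 = 0.72799.
The first indifference: 35315 = β·δ^2·78300, so β = 35315/(δ^2·78300) = 35315/(0.52997·78300) ≈ 0.851.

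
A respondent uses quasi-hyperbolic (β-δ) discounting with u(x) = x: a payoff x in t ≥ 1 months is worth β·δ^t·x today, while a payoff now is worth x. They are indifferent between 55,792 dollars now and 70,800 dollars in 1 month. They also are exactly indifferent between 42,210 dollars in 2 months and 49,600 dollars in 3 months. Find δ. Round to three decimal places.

δ ≈ 0.851

From the later pair, β·δ^2·42210 = β·δ^3·49600; dividing through, δ = 42210/49600 = 0.85101.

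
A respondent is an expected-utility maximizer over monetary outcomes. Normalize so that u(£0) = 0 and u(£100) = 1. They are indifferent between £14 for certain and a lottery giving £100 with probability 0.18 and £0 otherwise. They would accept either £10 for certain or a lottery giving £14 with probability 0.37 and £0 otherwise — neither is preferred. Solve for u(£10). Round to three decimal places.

0.067

From the first indifference, u(£14) = 0.18·u(£100) + 0.82·u(£0) = 0.18·1 + 0.82·0 = 0.18.
Chaining: u(£10) = 0.37·0.18 + 0.63·0.00 = 0.0666.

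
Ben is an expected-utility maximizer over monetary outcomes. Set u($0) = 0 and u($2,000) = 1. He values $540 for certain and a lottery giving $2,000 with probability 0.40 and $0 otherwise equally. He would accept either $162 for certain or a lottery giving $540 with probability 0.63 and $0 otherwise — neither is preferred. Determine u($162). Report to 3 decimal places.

The first gamble pins u($540): it must equal 0.40·1 + 0.60·0 = 0.40.
Chaining: u($162) = 0.63·0.40 + 0.37·0.00 = 0.2520.

0.252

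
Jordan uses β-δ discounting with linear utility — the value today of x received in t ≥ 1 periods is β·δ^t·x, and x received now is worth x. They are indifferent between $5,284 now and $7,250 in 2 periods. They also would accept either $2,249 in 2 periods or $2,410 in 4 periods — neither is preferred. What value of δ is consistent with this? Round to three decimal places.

Both payoffs in the second observation are in the future, so β drops out: δ^2·2249 = δ^4·2410 ⇒ δ^2 = 2249/2410 = 0.93320, so δ = 0.96602.

δ ≈ 0.966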